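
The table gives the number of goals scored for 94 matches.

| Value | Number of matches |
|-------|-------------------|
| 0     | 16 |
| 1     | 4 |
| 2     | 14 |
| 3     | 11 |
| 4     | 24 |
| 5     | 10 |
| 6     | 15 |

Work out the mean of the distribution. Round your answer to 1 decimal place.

3.2

Values: 0, 1, 2, 3, 4, 5, 6
Σfx = 16×0 + 4×1 + 14×2 + 11×3 + 24×4 + 10×5 + 15×6 = 301
n = Σf = 94
Mean = 301 / 94 = 3.2021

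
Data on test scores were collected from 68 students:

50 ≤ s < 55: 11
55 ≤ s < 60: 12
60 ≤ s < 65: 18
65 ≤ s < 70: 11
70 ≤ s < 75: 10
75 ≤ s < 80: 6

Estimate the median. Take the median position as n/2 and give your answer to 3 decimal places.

Cumulative frequencies: 11, 23, 41, 52, 62, 68
n = 68; position = n/2 = 34.
This falls in the class 60 ≤ s < 65: L = 60, F = 23, f = 18, h = 5.
Median ≈ 60 + ((34 − 23) / 18) × 5 = 63.0556

63.056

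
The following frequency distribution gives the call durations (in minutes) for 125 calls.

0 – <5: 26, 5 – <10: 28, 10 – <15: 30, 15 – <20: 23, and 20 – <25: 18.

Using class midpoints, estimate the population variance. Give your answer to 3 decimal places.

Midpoints: 2.5, 7.5, 12.5, 17.5, 22.5
n = 125, Σfm = 1457.5, mean = 11.6600
Σfm² = 22581.25
Σf(m − x̄)² = Σfm² − (Σfm)²/n = 22581.25 − 1457.5²/125 = 5586.8000
Population variance = 5586.8000 / 125 = 44.6944

44.694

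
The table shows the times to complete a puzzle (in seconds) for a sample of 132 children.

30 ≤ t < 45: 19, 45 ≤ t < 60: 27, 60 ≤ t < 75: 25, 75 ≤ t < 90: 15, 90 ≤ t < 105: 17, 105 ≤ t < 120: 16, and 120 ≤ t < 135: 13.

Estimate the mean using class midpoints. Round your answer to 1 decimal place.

Midpoints: 37.5, 52.5, 67.5, 82.5, 97.5, 112.5, 127.5
Σfm = 19×37.5 + 27×52.5 + 25×67.5 + 15×82.5 + 17×97.5 + 16×112.5 + 13×127.5 = 10170
n = Σf = 132
Mean = 10170 / 132 = 77.0455

77.0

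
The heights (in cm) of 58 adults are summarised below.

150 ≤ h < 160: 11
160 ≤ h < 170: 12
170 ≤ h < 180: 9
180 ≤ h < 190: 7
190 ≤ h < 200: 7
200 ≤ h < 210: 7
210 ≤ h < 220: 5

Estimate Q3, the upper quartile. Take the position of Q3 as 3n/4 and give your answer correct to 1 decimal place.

Cumulative frequencies: 11, 23, 32, 39, 46, 53, 58
n = 58; position = 3n/4 = 43.5.
This falls in the class 190 ≤ h < 200: L = 190, F = 39, f = 7, h = 10.
Upper quartile ≈ 190 + ((43.5 − 39) / 7) × 10 = 196.4286

196.4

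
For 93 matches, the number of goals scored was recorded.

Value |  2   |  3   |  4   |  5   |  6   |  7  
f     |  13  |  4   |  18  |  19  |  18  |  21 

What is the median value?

Cumulative frequencies: 13, 17, 35, 54, 72, 93
n = 93, so the median is the value in position (n+1)/2 = 47.
Position 47 falls at value 5.

5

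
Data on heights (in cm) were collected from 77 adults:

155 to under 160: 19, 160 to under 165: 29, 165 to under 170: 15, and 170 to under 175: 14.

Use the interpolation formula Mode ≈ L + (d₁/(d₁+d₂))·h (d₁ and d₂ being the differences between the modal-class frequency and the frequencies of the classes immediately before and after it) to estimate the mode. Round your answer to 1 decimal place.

162.1

Modal class: 160 to under 165 (highest frequency 29).
d₁ = 29 − 19 = 10, d₂ = 29 − 15 = 14
Mode ≈ 160 + (10/(10+14)) × 5 = 160 + 2.0833 = 162.0833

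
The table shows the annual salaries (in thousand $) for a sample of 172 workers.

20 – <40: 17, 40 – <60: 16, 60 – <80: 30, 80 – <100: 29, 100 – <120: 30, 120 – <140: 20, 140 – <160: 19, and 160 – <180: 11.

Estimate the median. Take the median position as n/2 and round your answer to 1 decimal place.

95.9

Cumulative frequencies: 17, 33, 63, 92, 122, 142, 161, 172
n = 172; position = n/2 = 86.
This falls in the class 80 – <100: L = 80, F = 63, f = 29, h = 20.
Median ≈ 80 + ((86 − 63) / 29) × 20 = 95.8621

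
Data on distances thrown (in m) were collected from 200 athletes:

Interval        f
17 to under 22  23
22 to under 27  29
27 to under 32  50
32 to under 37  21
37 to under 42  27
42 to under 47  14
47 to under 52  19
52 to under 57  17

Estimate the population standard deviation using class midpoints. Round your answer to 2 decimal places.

Midpoints: 19.5, 24.5, 29.5, 34.5, 39.5, 44.5, 49.5, 54.5
n = 200, Σfm = 6915, mean = 34.5750
Σfm² = 261560
Σf(m − x̄)² = Σfm² − (Σfm)²/n = 261560 − 6915²/200 = 22473.8750
Population variance = 22473.8750 / 200 = 112.3694
Standard deviation = √112.3694 = 10.6004

10.60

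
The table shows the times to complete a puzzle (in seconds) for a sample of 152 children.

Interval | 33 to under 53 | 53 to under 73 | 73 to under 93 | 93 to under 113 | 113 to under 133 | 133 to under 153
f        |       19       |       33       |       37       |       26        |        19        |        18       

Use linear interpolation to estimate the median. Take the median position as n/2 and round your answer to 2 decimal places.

Cumulative frequencies: 19, 52, 89, 115, 134, 152
n = 152; position = n/2 = 76.
This falls in the class 73 to under 93: L = 73, F = 52, f = 37, h = 20.
Median ≈ 73 + ((76 − 52) / 37) × 20 = 85.9730

85.97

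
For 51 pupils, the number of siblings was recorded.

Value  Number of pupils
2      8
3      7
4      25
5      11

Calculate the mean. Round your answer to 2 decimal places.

Values: 2, 3, 4, 5
Σfx = 8×2 + 7×3 + 25×4 + 11×5 = 192
n = Σf = 51
Mean = 192 / 51 = 3.7647

3.76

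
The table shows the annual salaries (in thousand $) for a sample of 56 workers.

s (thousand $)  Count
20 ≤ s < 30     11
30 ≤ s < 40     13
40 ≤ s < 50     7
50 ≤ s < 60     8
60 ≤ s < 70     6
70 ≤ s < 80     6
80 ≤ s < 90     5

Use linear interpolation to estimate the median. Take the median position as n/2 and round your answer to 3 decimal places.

Cumulative frequencies: 11, 24, 31, 39, 45, 51, 56
n = 56; position = n/2 = 28.
This falls in the class 40 ≤ s < 50: L = 40, F = 24, f = 7, h = 10.
Median ≈ 40 + ((28 − 24) / 7) × 10 = 45.7143

45.714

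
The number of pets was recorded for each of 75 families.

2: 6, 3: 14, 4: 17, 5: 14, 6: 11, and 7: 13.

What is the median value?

Cumulative frequencies: 6, 20, 37, 51, 62, 75
n = 75, so the median is the value in position (n+1)/2 = 38.
Position 38 falls at value 5.

5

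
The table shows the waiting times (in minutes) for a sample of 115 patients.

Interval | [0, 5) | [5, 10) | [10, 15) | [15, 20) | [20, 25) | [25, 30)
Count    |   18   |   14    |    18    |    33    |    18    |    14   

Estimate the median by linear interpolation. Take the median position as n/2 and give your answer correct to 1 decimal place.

16.1

Cumulative frequencies: 18, 32, 50, 83, 101, 115
n = 115; position = n/2 = 57.5.
This falls in the class [15, 20): L = 15, F = 50, f = 33, h = 5.
Median ≈ 15 + ((57.5 − 50) / 33) × 5 = 16.1364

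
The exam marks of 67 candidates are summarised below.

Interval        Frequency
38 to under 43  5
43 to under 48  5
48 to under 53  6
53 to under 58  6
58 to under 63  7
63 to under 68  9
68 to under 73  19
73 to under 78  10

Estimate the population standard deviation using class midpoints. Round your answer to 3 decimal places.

10.951

Midpoints: 40.5, 45.5, 50.5, 55.5, 60.5, 65.5, 70.5, 75.5
n = 67, Σfm = 4173.5, mean = 62.2910
Σfm² = 268006.75
Σf(m − x̄)² = Σfm² − (Σfm)²/n = 268006.75 − 4173.5²/67 = 8035.0746
Population variance = 8035.0746 / 67 = 119.9265
Standard deviation = √119.9265 = 10.9511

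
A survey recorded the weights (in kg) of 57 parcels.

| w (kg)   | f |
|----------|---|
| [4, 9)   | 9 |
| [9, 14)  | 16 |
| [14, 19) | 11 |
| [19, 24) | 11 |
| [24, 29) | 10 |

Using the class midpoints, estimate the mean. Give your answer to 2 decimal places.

16.24

Midpoints: 6.5, 11.5, 16.5, 21.5, 26.5
Σfm = 9×6.5 + 16×11.5 + 11×16.5 + 11×21.5 + 10×26.5 = 925.5
n = Σf = 57
Mean = 925.5 / 57 = 16.2368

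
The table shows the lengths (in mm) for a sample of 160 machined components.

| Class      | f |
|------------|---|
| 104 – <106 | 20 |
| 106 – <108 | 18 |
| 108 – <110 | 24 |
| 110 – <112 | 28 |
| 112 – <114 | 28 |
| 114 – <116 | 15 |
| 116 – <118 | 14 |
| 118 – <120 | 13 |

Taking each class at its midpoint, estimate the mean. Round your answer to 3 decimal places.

Midpoints: 105, 107, 109, 111, 113, 115, 117, 119
Σfm = 20×105 + 18×107 + 24×109 + 28×111 + 28×113 + 15×115 + 14×117 + 13×119 = 17824
n = Σf = 160
Mean = 17824 / 160 = 111.4000

111.400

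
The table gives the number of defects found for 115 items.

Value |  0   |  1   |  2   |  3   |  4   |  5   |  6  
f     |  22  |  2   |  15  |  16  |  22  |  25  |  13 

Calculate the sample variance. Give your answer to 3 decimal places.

Values: 0, 1, 2, 3, 4, 5, 6
n = 115, Σfx = 371, mean = 3.2261
Σfx² = 1651
Σf(x − x̄)² = Σfx² − (Σfx)²/n = 1651 − 371²/115 = 454.1217
Sample variance = 454.1217 / 114 = 3.9835

3.984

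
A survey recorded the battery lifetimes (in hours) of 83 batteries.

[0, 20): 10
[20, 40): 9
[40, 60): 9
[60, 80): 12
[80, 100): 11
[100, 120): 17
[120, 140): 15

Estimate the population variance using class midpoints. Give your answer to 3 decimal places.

1618.696

Midpoints: 10, 30, 50, 70, 90, 110, 130
n = 83, Σfm = 6470, mean = 77.9518
Σfm² = 638700
Σf(m − x̄)² = Σfm² − (Σfm)²/n = 638700 − 6470²/83 = 134351.8072
Population variance = 134351.8072 / 83 = 1618.6965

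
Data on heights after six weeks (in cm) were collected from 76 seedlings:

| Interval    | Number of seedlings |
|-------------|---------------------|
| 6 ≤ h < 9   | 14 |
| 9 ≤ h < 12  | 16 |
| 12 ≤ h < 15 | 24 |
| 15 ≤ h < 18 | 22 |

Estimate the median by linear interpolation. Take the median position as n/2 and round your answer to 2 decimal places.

Cumulative frequencies: 14, 30, 54, 76
n = 76; position = n/2 = 38.
This falls in the class 12 ≤ h < 15: L = 12, F = 30, f = 24, h = 3.
Median ≈ 12 + ((38 − 30) / 24) × 3 = 13.0000

13.00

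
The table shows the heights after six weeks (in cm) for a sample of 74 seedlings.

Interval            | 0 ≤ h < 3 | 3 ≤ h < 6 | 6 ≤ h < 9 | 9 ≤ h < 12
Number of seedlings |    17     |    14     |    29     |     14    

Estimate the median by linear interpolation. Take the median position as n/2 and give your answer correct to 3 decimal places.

6.621

Cumulative frequencies: 17, 31, 60, 74
n = 74; position = n/2 = 37.
This falls in the class 6 ≤ h < 9: L = 6, F = 31, f = 29, h = 3.
Median ≈ 6 + ((37 − 31) / 29) × 3 = 6.6207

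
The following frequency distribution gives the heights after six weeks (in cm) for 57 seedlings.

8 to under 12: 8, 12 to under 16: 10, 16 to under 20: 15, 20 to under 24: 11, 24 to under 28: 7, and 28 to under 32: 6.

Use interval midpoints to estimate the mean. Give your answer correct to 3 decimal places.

19.193

Midpoints: 10, 14, 18, 22, 26, 30
Σfm = 8×10 + 10×14 + 15×18 + 11×22 + 7×26 + 6×30 = 1094
n = Σf = 57
Mean = 1094 / 57 = 19.1930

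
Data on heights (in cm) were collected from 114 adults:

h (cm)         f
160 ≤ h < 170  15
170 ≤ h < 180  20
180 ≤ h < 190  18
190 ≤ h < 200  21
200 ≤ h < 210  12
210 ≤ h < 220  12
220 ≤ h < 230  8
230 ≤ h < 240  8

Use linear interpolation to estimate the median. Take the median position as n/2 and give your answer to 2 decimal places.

191.90

Cumulative frequencies: 15, 35, 53, 74, 86, 98, 106, 114
n = 114; position = n/2 = 57.
This falls in the class 190 ≤ h < 200: L = 190, F = 53, f = 21, h = 10.
Median ≈ 190 + ((57 − 53) / 21) × 10 = 191.9048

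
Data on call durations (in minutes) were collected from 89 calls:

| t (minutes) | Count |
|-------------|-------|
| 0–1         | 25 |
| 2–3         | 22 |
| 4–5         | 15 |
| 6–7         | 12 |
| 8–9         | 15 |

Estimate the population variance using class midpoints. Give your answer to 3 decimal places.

Midpoints: 0.5, 2.5, 4.5, 6.5, 8.5
n = 89, Σfm = 340.5, mean = 3.8258
Σfm² = 2038.25
Σf(m − x̄)² = Σfm² − (Σfm)²/n = 2038.25 − 340.5²/89 = 735.5506
Population variance = 735.5506 / 89 = 8.2646

8.265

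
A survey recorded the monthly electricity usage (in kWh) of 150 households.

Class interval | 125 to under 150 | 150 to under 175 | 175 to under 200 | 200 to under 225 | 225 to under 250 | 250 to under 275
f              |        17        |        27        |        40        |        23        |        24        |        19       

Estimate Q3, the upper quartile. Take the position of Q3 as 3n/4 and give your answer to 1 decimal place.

230.7

Cumulative frequencies: 17, 44, 84, 107, 131, 150
n = 150; position = 3n/4 = 112.5.
This falls in the class 225 to under 250: L = 225, F = 107, f = 24, h = 25.
Upper quartile ≈ 225 + ((112.5 − 107) / 24) × 25 = 230.7292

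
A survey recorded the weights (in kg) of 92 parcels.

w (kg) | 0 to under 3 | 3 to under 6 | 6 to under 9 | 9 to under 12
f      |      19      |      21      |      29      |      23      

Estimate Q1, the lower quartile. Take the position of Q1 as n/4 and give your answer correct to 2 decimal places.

3.57

Cumulative frequencies: 19, 40, 69, 92
n = 92; position = n/4 = 23.
This falls in the class 3 to under 6: L = 3, F = 19, f = 21, h = 3.
Lower quartile ≈ 3 + ((23 − 19) / 21) × 3 = 3.5714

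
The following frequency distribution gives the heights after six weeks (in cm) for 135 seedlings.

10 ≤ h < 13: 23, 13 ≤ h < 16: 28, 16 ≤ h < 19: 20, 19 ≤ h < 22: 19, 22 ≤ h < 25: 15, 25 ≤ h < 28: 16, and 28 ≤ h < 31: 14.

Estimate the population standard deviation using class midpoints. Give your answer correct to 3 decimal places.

5.892

Midpoints: 11.5, 14.5, 17.5, 20.5, 23.5, 26.5, 29.5
n = 135, Σfm = 2599.5, mean = 19.2556
Σfm² = 54741.75
Σf(m − x̄)² = Σfm² − (Σfm)²/n = 54741.75 − 2599.5²/135 = 4686.9333
Population variance = 4686.9333 / 135 = 34.7180
Standard deviation = √34.7180 = 5.8922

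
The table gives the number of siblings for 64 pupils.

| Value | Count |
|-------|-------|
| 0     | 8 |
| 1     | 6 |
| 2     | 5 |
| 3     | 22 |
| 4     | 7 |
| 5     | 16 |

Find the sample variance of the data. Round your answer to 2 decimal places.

Values: 0, 1, 2, 3, 4, 5
n = 64, Σfx = 190, mean = 2.9688
Σfx² = 736
Σf(x − x̄)² = Σfx² − (Σfx)²/n = 736 − 190²/64 = 171.9375
Sample variance = 171.9375 / 63 = 2.7292

2.73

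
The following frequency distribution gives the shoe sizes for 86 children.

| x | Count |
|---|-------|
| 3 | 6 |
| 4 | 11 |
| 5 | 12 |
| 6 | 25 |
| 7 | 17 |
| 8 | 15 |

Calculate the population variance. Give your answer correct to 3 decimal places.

2.171

Values: 3, 4, 5, 6, 7, 8
n = 86, Σfx = 511, mean = 5.9419
Σfx² = 3223
Σf(x − x̄)² = Σfx² − (Σfx)²/n = 3223 − 511²/86 = 186.7093
Population variance = 186.7093 / 86 = 2.1710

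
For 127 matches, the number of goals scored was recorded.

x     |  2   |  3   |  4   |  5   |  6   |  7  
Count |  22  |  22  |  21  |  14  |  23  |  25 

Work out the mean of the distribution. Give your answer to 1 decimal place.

Values: 2, 3, 4, 5, 6, 7
Σfx = 22×2 + 22×3 + 21×4 + 14×5 + 23×6 + 25×7 = 577
n = Σf = 127
Mean = 577 / 127 = 4.5433

4.5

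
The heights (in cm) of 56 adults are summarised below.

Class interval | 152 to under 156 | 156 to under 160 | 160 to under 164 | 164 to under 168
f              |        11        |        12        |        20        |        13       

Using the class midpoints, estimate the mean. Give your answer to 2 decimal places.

Midpoints: 154, 158, 162, 166
Σfm = 11×154 + 12×158 + 20×162 + 13×166 = 8988
n = Σf = 56
Mean = 8988 / 56 = 160.5000

160.50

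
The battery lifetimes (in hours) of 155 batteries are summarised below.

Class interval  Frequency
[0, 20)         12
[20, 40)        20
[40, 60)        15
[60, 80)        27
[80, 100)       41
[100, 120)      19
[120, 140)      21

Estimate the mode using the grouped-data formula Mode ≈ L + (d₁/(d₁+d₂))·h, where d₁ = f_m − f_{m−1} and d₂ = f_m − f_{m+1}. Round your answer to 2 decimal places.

Modal class: [80, 100) (highest frequency 41).
d₁ = 41 − 27 = 14, d₂ = 41 − 19 = 22
Mode ≈ 80 + (14/(14+22)) × 20 = 80 + 7.7778 = 87.7778

87.78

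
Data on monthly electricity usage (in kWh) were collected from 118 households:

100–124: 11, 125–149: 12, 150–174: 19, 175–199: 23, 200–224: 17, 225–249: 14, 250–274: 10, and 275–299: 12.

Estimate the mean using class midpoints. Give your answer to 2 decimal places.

196.96

Midpoints: 112, 137, 162, 187, 212, 237, 262, 287
Σfm = 11×112 + 12×137 + 19×162 + 23×187 + 17×212 + 14×237 + 10×262 + 12×287 = 23241
n = Σf = 118
Mean = 23241 / 118 = 196.9576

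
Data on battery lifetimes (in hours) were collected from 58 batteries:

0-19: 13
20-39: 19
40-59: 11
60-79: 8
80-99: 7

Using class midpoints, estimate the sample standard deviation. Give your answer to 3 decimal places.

26.208

Midpoints: 9.5, 29.5, 49.5, 69.5, 89.5
n = 58, Σfm = 2411, mean = 41.5690
Σfm² = 139374.5
Σf(m − x̄)² = Σfm² − (Σfm)²/n = 139374.5 − 2411²/58 = 39151.7241
Sample variance = 39151.7241 / 57 = 686.8724
Standard deviation = √686.8724 = 26.2082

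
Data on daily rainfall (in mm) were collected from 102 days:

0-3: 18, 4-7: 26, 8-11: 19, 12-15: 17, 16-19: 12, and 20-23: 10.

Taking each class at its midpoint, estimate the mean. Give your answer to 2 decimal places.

Midpoints: 1.5, 5.5, 9.5, 13.5, 17.5, 21.5
Σfm = 18×1.5 + 26×5.5 + 19×9.5 + 17×13.5 + 12×17.5 + 10×21.5 = 1005
n = Σf = 102
Mean = 1005 / 102 = 9.8529

9.85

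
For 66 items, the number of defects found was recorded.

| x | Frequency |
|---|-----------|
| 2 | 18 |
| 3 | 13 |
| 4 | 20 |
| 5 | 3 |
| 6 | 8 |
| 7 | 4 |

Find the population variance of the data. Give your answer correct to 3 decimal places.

2.289

Values: 2, 3, 4, 5, 6, 7
n = 66, Σfx = 246, mean = 3.7273
Σfx² = 1068
Σf(x − x̄)² = Σfx² − (Σfx)²/n = 1068 − 246²/66 = 151.0909
Population variance = 151.0909 / 66 = 2.2893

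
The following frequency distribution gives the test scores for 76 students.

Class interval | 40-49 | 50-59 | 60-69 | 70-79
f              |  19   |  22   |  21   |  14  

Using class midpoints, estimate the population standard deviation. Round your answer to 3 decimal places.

10.523

Midpoints: 44.5, 54.5, 64.5, 74.5
n = 76, Σfm = 4442, mean = 58.4474
Σfm² = 268039
Σf(m − x̄)² = Σfm² − (Σfm)²/n = 268039 − 4442²/76 = 8415.7895
Population variance = 8415.7895 / 76 = 110.7341
Standard deviation = √110.7341 = 10.5230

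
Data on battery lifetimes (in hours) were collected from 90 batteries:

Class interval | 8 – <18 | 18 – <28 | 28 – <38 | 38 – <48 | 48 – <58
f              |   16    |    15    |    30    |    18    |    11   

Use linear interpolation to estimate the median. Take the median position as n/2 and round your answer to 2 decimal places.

Cumulative frequencies: 16, 31, 61, 79, 90
n = 90; position = n/2 = 45.
This falls in the class 28 – <38: L = 28, F = 31, f = 30, h = 10.
Median ≈ 28 + ((45 − 31) / 30) × 10 = 32.6667

32.67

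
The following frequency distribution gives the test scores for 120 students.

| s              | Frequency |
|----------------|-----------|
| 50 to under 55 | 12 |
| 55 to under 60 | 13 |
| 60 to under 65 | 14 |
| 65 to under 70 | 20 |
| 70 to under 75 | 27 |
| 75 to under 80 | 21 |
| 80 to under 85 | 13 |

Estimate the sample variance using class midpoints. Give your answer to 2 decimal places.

82.66

Midpoints: 52.5, 57.5, 62.5, 67.5, 72.5, 77.5, 82.5
n = 120, Σfm = 8260, mean = 68.8333
Σfm² = 578400
Σf(m − x̄)² = Σfm² − (Σfm)²/n = 578400 − 8260²/120 = 9836.6667
Sample variance = 9836.6667 / 119 = 82.6611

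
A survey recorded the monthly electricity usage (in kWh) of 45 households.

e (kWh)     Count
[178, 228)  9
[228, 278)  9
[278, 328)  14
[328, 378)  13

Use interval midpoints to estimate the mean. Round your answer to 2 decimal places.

287.44

Midpoints: 203, 253, 303, 353
Σfm = 9×203 + 9×253 + 14×303 + 13×353 = 12935
n = Σf = 45
Mean = 12935 / 45 = 287.4444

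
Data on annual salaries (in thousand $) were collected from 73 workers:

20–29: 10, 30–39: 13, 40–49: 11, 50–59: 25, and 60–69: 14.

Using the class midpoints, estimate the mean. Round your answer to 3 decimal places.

47.240

Midpoints: 24.5, 34.5, 44.5, 54.5, 64.5
Σfm = 10×24.5 + 13×34.5 + 11×44.5 + 25×54.5 + 14×64.5 = 3448.5
n = Σf = 73
Mean = 3448.5 / 73 = 47.2397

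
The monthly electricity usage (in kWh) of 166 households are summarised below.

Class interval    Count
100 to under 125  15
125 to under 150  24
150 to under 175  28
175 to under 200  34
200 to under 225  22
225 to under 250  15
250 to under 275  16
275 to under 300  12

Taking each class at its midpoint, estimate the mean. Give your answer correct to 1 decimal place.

191.6

Midpoints: 112.5, 137.5, 162.5, 187.5, 212.5, 237.5, 262.5, 287.5
Σfm = 15×112.5 + 24×137.5 + 28×162.5 + 34×187.5 + 22×212.5 + 15×237.5 + 16×262.5 + 12×287.5 = 31800
n = Σf = 166
Mean = 31800 / 166 = 191.5663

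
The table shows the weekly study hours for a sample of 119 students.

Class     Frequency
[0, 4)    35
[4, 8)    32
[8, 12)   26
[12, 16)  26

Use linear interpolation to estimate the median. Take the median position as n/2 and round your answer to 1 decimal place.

7.1

Cumulative frequencies: 35, 67, 93, 119
n = 119; position = n/2 = 59.5.
This falls in the class [4, 8): L = 4, F = 35, f = 32, h = 4.
Median ≈ 4 + ((59.5 − 35) / 32) × 4 = 7.0625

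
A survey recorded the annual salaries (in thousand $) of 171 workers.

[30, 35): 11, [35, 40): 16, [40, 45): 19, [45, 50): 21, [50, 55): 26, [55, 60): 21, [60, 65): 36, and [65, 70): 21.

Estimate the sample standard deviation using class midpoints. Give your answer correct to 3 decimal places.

10.647

Midpoints: 32.5, 37.5, 42.5, 47.5, 52.5, 57.5, 62.5, 67.5
n = 171, Σfm = 9002.5, mean = 52.6462
Σfm² = 493218.75
Σf(m − x̄)² = Σfm² − (Σfm)²/n = 493218.75 − 9002.5²/171 = 19271.3450
Sample variance = 19271.3450 / 170 = 113.3609
Standard deviation = √113.3609 = 10.6471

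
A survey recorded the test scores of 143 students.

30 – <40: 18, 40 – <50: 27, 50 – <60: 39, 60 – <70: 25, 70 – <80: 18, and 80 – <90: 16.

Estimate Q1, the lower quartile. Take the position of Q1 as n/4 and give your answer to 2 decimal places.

46.57

Cumulative frequencies: 18, 45, 84, 109, 127, 143
n = 143; position = n/4 = 35.75.
This falls in the class 40 – <50: L = 40, F = 18, f = 27, h = 10.
Lower quartile ≈ 40 + ((35.75 − 18) / 27) × 10 = 46.5741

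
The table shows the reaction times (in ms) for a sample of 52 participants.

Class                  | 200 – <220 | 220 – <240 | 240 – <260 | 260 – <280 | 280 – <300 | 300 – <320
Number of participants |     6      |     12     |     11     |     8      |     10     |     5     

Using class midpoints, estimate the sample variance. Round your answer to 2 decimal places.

957.32

Midpoints: 210, 230, 250, 270, 290, 310
n = 52, Σfm = 13380, mean = 257.3077
Σfm² = 3491600
Σf(m − x̄)² = Σfm² − (Σfm)²/n = 3491600 − 13380²/52 = 48823.0769
Sample variance = 48823.0769 / 51 = 957.3152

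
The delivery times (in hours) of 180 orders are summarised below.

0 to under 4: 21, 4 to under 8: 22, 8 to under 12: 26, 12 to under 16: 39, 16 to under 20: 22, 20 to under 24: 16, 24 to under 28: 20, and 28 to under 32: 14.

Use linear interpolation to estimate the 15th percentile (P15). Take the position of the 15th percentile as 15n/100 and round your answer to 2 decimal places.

5.09

Cumulative frequencies: 21, 43, 69, 108, 130, 146, 166, 180
n = 180; position = 15n/100 = 27.
This falls in the class 4 to under 8: L = 4, F = 21, f = 22, h = 4.
15th percentile ≈ 4 + ((27 − 21) / 22) × 4 = 5.0909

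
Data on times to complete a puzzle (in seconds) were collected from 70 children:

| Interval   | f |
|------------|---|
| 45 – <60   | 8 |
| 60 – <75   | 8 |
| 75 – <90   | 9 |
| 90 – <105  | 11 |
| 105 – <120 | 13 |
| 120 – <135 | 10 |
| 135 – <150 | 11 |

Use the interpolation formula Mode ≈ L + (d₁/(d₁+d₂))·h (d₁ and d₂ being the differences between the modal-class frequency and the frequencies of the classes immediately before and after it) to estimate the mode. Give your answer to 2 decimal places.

Modal class: 105 – <120 (highest frequency 13).
d₁ = 13 − 11 = 2, d₂ = 13 − 10 = 3
Mode ≈ 105 + (2/(2+3)) × 15 = 105 + 6.0000 = 111.0000

111.00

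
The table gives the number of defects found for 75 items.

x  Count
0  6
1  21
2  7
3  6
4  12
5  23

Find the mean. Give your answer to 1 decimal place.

2.9

Values: 0, 1, 2, 3, 4, 5
Σfx = 6×0 + 21×1 + 7×2 + 6×3 + 12×4 + 23×5 = 216
n = Σf = 75
Mean = 216 / 75 = 2.8800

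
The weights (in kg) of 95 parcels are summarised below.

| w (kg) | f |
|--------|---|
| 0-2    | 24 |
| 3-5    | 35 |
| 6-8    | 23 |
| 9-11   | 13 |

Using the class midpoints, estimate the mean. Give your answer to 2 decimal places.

Midpoints: 1, 4, 7, 10
Σfm = 24×1 + 35×4 + 23×7 + 13×10 = 455
n = Σf = 95
Mean = 455 / 95 = 4.7895

4.79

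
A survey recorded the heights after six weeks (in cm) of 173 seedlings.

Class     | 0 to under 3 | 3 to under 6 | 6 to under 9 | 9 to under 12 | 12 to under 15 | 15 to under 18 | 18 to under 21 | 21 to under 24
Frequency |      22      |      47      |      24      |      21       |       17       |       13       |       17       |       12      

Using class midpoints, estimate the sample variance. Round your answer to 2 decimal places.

42.58

Midpoints: 1.5, 4.5, 7.5, 10.5, 13.5, 16.5, 19.5, 22.5
n = 173, Σfm = 1690.5, mean = 9.7717
Σfm² = 23843.25
Σf(m − x̄)² = Σfm² − (Σfm)²/n = 23843.25 − 1690.5²/173 = 7324.2312
Sample variance = 7324.2312 / 172 = 42.5827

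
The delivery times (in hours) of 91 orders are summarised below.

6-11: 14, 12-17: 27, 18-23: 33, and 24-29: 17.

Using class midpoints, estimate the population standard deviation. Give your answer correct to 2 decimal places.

5.77

Midpoints: 8.5, 14.5, 20.5, 26.5
n = 91, Σfm = 1637.5, mean = 17.9945
Σfm² = 32494.75
Σf(m − x̄)² = Σfm² − (Σfm)²/n = 32494.75 − 1637.5²/91 = 3028.7473
Population variance = 3028.7473 / 91 = 33.2829
Standard deviation = √33.2829 = 5.7691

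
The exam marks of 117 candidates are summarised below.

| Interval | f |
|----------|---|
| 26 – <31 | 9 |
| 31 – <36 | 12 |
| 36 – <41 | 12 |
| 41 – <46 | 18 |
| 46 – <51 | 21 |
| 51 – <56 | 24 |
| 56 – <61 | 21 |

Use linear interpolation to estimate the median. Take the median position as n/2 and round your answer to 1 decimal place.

47.8

Cumulative frequencies: 9, 21, 33, 51, 72, 96, 117
n = 117; position = n/2 = 58.5.
This falls in the class 46 – <51: L = 46, F = 51, f = 21, h = 5.
Median ≈ 46 + ((58.5 − 51) / 21) × 5 = 47.7857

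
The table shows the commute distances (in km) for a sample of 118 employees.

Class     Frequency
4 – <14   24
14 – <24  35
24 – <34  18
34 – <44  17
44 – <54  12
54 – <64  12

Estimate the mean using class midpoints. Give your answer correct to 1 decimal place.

28.5

Midpoints: 9, 19, 29, 39, 49, 59
Σfm = 24×9 + 35×19 + 18×29 + 17×39 + 12×49 + 12×59 = 3362
n = Σf = 118
Mean = 3362 / 118 = 28.4915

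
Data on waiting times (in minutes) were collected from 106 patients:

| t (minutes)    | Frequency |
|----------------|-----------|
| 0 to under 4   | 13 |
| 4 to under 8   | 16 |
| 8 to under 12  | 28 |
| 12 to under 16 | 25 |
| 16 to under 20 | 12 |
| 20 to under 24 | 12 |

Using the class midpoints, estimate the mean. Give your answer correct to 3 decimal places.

11.623

Midpoints: 2, 6, 10, 14, 18, 22
Σfm = 13×2 + 16×6 + 28×10 + 25×14 + 12×18 + 12×22 = 1232
n = Σf = 106
Mean = 1232 / 106 = 11.6226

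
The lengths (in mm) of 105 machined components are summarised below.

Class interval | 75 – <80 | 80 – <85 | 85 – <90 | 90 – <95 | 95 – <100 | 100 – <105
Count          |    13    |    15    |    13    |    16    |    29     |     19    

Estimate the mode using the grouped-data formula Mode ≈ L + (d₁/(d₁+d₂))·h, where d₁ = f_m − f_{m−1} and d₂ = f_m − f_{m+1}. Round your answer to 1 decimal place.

Modal class: 95 – <100 (highest frequency 29).
d₁ = 29 − 16 = 13, d₂ = 29 − 19 = 10
Mode ≈ 95 + (13/(13+10)) × 5 = 95 + 2.8261 = 97.8261

97.8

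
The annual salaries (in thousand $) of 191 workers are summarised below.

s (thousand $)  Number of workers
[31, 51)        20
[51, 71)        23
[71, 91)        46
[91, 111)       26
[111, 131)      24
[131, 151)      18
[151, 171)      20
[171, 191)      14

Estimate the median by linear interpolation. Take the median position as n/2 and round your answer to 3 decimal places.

96.000

Cumulative frequencies: 20, 43, 89, 115, 139, 157, 177, 191
n = 191; position = n/2 = 95.5.
This falls in the class [91, 111): L = 91, F = 89, f = 26, h = 20.
Median ≈ 91 + ((95.5 − 89) / 26) × 20 = 96.0000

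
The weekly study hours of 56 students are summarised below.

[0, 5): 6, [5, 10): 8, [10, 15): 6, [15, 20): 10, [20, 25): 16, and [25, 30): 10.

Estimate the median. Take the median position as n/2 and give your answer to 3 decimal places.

19.000

Cumulative frequencies: 6, 14, 20, 30, 46, 56
n = 56; position = n/2 = 28.
This falls in the class [15, 20): L = 15, F = 20, f = 10, h = 5.
Median ≈ 15 + ((28 − 20) / 10) × 5 = 19.0000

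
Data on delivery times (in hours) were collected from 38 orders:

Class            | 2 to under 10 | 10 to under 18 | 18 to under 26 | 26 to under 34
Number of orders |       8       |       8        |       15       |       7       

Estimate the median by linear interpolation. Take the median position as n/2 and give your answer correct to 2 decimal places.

19.60

Cumulative frequencies: 8, 16, 31, 38
n = 38; position = n/2 = 19.
This falls in the class 18 to under 26: L = 18, F = 16, f = 15, h = 8.
Median ≈ 18 + ((19 − 16) / 15) × 8 = 19.6000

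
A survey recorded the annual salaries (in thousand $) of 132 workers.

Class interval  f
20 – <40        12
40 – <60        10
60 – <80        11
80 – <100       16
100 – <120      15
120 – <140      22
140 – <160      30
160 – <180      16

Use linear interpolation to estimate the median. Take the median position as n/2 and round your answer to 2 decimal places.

121.82

Cumulative frequencies: 12, 22, 33, 49, 64, 86, 116, 132
n = 132; position = n/2 = 66.
This falls in the class 120 – <140: L = 120, F = 64, f = 22, h = 20.
Median ≈ 120 + ((66 − 64) / 22) × 20 = 121.8182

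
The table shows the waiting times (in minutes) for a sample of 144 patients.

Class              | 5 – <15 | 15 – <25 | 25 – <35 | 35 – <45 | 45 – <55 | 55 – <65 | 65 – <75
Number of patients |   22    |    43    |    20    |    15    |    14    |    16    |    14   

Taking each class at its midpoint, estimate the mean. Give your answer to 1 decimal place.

34.2

Midpoints: 10, 20, 30, 40, 50, 60, 70
Σfm = 22×10 + 43×20 + 20×30 + 15×40 + 14×50 + 16×60 + 14×70 = 4920
n = Σf = 144
Mean = 4920 / 144 = 34.1667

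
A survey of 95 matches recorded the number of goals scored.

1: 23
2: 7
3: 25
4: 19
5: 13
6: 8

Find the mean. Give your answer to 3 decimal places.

3.168

Values: 1, 2, 3, 4, 5, 6
Σfx = 23×1 + 7×2 + 25×3 + 19×4 + 13×5 + 8×6 = 301
n = Σf = 95
Mean = 301 / 95 = 3.1684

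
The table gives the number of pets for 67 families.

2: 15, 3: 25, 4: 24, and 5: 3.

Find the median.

3

Cumulative frequencies: 15, 40, 64, 67
n = 67, so the median is the value in position (n+1)/2 = 34.
Position 34 falls at value 3.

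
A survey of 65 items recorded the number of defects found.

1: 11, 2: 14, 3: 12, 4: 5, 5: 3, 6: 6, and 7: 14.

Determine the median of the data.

3

Cumulative frequencies: 11, 25, 37, 42, 45, 51, 65
n = 65, so the median is the value in position (n+1)/2 = 33.
Position 33 falls at value 3.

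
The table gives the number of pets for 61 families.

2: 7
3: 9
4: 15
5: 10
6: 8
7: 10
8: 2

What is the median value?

Cumulative frequencies: 7, 16, 31, 41, 49, 59, 61
n = 61, so the median is the value in position (n+1)/2 = 31.
Position 31 falls at value 4.

4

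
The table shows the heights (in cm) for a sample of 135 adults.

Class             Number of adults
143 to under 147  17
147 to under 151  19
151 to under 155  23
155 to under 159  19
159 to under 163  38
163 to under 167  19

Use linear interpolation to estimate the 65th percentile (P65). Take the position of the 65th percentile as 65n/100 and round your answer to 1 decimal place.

160.0

Cumulative frequencies: 17, 36, 59, 78, 116, 135
n = 135; position = 65n/100 = 87.75.
This falls in the class 159 to under 163: L = 159, F = 78, f = 38, h = 4.
65th percentile ≈ 159 + ((87.75 − 78) / 38) × 4 = 160.0263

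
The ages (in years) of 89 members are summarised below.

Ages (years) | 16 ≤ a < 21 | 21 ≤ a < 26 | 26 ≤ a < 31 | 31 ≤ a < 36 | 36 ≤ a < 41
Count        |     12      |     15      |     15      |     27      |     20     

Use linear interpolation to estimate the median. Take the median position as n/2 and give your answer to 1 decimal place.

Cumulative frequencies: 12, 27, 42, 69, 89
n = 89; position = n/2 = 44.5.
This falls in the class 31 ≤ a < 36: L = 31, F = 42, f = 27, h = 5.
Median ≈ 31 + ((44.5 − 42) / 27) × 5 = 31.4630

31.5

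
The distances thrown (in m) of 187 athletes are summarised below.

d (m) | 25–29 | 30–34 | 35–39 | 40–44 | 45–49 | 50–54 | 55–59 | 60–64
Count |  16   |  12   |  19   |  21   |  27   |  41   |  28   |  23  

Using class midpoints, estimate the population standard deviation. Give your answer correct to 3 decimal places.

10.475

Midpoints: 27, 32, 37, 42, 47, 52, 57, 62
n = 187, Σfm = 8824, mean = 47.1872
Σfm² = 436898
Σf(m − x̄)² = Σfm² − (Σfm)²/n = 436898 − 8824²/187 = 20518.4492
Population variance = 20518.4492 / 187 = 109.7243
Standard deviation = √109.7243 = 10.4749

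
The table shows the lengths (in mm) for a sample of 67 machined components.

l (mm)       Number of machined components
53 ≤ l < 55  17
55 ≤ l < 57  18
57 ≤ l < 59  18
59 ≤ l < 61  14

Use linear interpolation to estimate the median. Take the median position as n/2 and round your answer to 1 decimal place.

56.8

Cumulative frequencies: 17, 35, 53, 67
n = 67; position = n/2 = 33.5.
This falls in the class 55 ≤ l < 57: L = 55, F = 17, f = 18, h = 2.
Median ≈ 55 + ((33.5 − 17) / 18) × 2 = 56.8333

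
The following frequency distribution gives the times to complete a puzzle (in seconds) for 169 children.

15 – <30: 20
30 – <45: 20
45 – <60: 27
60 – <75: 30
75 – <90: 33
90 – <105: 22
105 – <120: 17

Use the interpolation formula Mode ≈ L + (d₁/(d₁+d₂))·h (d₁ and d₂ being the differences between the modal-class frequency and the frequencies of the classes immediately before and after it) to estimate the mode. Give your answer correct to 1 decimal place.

Modal class: 75 – <90 (highest frequency 33).
d₁ = 33 − 30 = 3, d₂ = 33 − 22 = 11
Mode ≈ 75 + (3/(3+11)) × 15 = 75 + 3.2143 = 78.2143

78.2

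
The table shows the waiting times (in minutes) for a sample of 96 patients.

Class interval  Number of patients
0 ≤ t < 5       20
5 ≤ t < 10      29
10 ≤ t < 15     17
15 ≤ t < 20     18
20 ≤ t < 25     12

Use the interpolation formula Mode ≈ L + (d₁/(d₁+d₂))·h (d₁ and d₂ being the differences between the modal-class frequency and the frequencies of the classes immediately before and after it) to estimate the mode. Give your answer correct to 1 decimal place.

Modal class: 5 ≤ t < 10 (highest frequency 29).
d₁ = 29 − 20 = 9, d₂ = 29 − 17 = 12
Mode ≈ 5 + (9/(9+12)) × 5 = 5 + 2.1429 = 7.1429

7.1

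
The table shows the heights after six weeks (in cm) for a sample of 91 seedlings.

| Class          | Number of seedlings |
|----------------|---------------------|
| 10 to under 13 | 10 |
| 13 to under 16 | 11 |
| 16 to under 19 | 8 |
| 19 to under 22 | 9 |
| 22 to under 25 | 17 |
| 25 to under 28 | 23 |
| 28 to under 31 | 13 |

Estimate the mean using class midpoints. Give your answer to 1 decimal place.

21.9

Midpoints: 11.5, 14.5, 17.5, 20.5, 23.5, 26.5, 29.5
Σfm = 10×11.5 + 11×14.5 + 8×17.5 + 9×20.5 + 17×23.5 + 23×26.5 + 13×29.5 = 1991.5
n = Σf = 91
Mean = 1991.5 / 91 = 21.8846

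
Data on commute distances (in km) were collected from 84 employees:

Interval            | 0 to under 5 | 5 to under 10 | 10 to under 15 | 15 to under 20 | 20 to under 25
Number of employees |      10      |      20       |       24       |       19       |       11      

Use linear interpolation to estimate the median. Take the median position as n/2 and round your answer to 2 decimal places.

Cumulative frequencies: 10, 30, 54, 73, 84
n = 84; position = n/2 = 42.
This falls in the class 10 to under 15: L = 10, F = 30, f = 24, h = 5.
Median ≈ 10 + ((42 − 30) / 24) × 5 = 12.5000

12.50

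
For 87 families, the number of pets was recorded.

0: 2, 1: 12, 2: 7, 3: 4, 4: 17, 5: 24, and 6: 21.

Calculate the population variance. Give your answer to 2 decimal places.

Values: 0, 1, 2, 3, 4, 5, 6
n = 87, Σfx = 352, mean = 4.0460
Σfx² = 1704
Σf(x − x̄)² = Σfx² − (Σfx)²/n = 1704 − 352²/87 = 279.8161
Population variance = 279.8161 / 87 = 3.2163

3.22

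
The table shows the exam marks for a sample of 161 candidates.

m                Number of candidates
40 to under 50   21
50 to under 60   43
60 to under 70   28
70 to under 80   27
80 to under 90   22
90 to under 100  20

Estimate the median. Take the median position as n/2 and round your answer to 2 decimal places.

65.89

Cumulative frequencies: 21, 64, 92, 119, 141, 161
n = 161; position = n/2 = 80.5.
This falls in the class 60 to under 70: L = 60, F = 64, f = 28, h = 10.
Median ≈ 60 + ((80.5 − 64) / 28) × 10 = 65.8929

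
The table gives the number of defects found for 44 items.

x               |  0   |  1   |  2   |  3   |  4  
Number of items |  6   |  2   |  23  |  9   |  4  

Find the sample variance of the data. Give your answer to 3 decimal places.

Values: 0, 1, 2, 3, 4
n = 44, Σfx = 91, mean = 2.0682
Σfx² = 239
Σf(x − x̄)² = Σfx² − (Σfx)²/n = 239 − 91²/44 = 50.7955
Sample variance = 50.7955 / 43 = 1.1813

1.181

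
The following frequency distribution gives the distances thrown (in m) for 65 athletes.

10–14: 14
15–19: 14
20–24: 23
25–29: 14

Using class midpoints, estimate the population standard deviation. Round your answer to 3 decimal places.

5.260

Midpoints: 12, 17, 22, 27
n = 65, Σfm = 1290, mean = 19.8462
Σfm² = 27400
Σf(m − x̄)² = Σfm² − (Σfm)²/n = 27400 − 1290²/65 = 1798.4615
Population variance = 1798.4615 / 65 = 27.6686
Standard deviation = √27.6686 = 5.2601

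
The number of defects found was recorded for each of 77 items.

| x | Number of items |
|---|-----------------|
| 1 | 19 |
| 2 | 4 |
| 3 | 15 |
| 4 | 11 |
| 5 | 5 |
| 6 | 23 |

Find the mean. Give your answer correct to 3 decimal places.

3.623

Values: 1, 2, 3, 4, 5, 6
Σfx = 19×1 + 4×2 + 15×3 + 11×4 + 5×5 + 23×6 = 279
n = Σf = 77
Mean = 279 / 77 = 3.6234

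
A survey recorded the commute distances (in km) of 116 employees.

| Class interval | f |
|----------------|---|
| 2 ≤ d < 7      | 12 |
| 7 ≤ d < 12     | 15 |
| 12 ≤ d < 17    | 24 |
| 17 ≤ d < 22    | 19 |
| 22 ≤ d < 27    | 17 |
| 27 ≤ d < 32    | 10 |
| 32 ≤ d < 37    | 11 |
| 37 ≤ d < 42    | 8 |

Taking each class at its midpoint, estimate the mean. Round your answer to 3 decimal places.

Midpoints: 4.5, 9.5, 14.5, 19.5, 24.5, 29.5, 34.5, 39.5
Σfm = 12×4.5 + 15×9.5 + 24×14.5 + 19×19.5 + 17×24.5 + 10×29.5 + 11×34.5 + 8×39.5 = 2322
n = Σf = 116
Mean = 2322 / 116 = 20.0172

20.017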